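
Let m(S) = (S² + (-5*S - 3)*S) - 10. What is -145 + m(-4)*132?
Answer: -8329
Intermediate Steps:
m(S) = -10 + S² + S*(-3 - 5*S) (m(S) = (S² + (-3 - 5*S)*S) - 10 = (S² + S*(-3 - 5*S)) - 10 = -10 + S² + S*(-3 - 5*S))
-145 + m(-4)*132 = -145 + (-10 - 4*(-4)² - 3*(-4))*132 = -145 + (-10 - 4*16 + 12)*132 = -145 + (-10 - 64 + 12)*132 = -145 - 62*132 = -145 - 8184 = -8329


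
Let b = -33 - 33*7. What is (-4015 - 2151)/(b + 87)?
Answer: 6166/177 ≈ 34.836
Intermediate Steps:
b = -264 (b = -33 - 231 = -264)
(-4015 - 2151)/(b + 87) = (-4015 - 2151)/(-264 + 87) = -6166/(-177) = -6166*(-1/177) = 6166/177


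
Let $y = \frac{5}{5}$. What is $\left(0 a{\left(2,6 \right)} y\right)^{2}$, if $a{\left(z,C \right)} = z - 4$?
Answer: $0$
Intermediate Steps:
$a{\left(z,C \right)} = -4 + z$
$y = 1$ ($y = 5 \cdot \frac{1}{5} = 1$)
$\left(0 a{\left(2,6 \right)} y\right)^{2} = \left(0 \left(-4 + 2\right) 1\right)^{2} = \left(0 \left(-2\right) 1\right)^{2} = \left(0 \cdot 1\right)^{2} = 0^{2} = 0$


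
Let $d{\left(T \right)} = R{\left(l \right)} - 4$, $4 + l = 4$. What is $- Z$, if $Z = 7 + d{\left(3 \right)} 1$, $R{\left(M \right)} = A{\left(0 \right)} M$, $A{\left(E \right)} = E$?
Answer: $-3$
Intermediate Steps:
$l = 0$ ($l = -4 + 4 = 0$)
$R{\left(M \right)} = 0$ ($R{\left(M \right)} = 0 M = 0$)
$d{\left(T \right)} = -4$ ($d{\left(T \right)} = 0 - 4 = -4$)
$Z = 3$ ($Z = 7 - 4 = 3$)
$- Z = \left(-1\right) 3 = -3$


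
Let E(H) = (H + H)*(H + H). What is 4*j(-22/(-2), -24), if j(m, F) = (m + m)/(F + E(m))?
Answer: 22/115 ≈ 0.19130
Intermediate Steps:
E(H) = 4*H² (E(H) = (2*H)*(2*H) = 4*H²)
j(m, F) = 2*m/(F + 4*m²) (j(m, F) = (m + m)/(F + 4*m²) = (2*m)/(F + 4*m²) = 2*m/(F + 4*m²))
4*j(-22/(-2), -24) = 4*(2*(-22/(-2))/(-24 + 4*(-22/(-2))²)) = 4*(2*(-22*(-½))/(-24 + 4*(-22*(-½))²)) = 4*(2*11/(-24 + 4*11²)) = 4*(2*11/(-24 + 4*121)) = 4*(2*11/(-24 + 484)) = 4*(2*11/460) = 4*(2*11*(1/460)) = 4*(11/230) = 22/115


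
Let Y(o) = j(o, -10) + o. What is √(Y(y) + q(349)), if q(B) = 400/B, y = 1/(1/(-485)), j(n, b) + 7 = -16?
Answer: 2*I*√15433827/349 ≈ 22.513*I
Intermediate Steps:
j(n, b) = -23 (j(n, b) = -7 - 16 = -23)
y = -485 (y = 1/(-1/485) = -485)
Y(o) = -23 + o
√(Y(y) + q(349)) = √((-23 - 485) + 400/349) = √(-508 + 400*(1/349)) = √(-508 + 400/349) = √(-176892/349) = 2*I*√15433827/349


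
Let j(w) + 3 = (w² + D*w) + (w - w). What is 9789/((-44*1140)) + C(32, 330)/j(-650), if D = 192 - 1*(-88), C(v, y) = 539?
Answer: -775729631/4021109840 ≈ -0.19291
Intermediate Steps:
D = 280 (D = 192 + 88 = 280)
j(w) = -3 + w² + 280*w (j(w) = -3 + ((w² + 280*w) + (w - w)) = -3 + ((w² + 280*w) + 0) = -3 + (w² + 280*w) = -3 + w² + 280*w)
9789/((-44*1140)) + C(32, 330)/j(-650) = 9789/((-44*1140)) + 539/(-3 + (-650)² + 280*(-650)) = 9789/(-50160) + 539/(-3 + 422500 - 182000) = 9789*(-1/50160) + 539/240497 = -3263/16720 + 539*(1/240497) = -3263/16720 + 539/240497 = -775729631/4021109840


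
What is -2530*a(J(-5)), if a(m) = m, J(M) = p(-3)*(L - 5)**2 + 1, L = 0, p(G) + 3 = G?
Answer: 376970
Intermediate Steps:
p(G) = -3 + G
J(M) = -149 (J(M) = (-3 - 3)*(0 - 5)**2 + 1 = -6*(-5)**2 + 1 = -6*25 + 1 = -150 + 1 = -149)
-2530*a(J(-5)) = -2530*(-149) = 376970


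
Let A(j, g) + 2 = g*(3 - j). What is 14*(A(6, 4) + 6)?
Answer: -112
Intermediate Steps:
A(j, g) = -2 + g*(3 - j)
14*(A(6, 4) + 6) = 14*((-2 + 3*4 - 1*4*6) + 6) = 14*((-2 + 12 - 24) + 6) = 14*(-14 + 6) = 14*(-8) = -112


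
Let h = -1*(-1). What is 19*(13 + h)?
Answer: 266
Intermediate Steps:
h = 1
19*(13 + h) = 19*(13 + 1) = 19*14 = 266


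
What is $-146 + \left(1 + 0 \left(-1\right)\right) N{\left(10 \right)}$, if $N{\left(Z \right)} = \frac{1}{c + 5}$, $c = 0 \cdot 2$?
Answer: $- \frac{729}{5} \approx -145.8$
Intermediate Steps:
$c = 0$
$N{\left(Z \right)} = \frac{1}{5}$ ($N{\left(Z \right)} = \frac{1}{0 + 5} = \frac{1}{5}$)
$-146 + \left(1 + 0 \left(-1\right)\right) N{\left(10 \right)} = -146 + \left(1 + 0 \left(-1\right)\right) \frac{1}{5} = -146 + \left(1 + 0\right) \frac{1}{5} = -146 + 1 \cdot \frac{1}{5} = -146 + \frac{1}{5} = - \frac{729}{5}$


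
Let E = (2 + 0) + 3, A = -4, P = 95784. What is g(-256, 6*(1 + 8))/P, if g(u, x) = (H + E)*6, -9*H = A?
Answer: 49/143676 ≈ 0.00034105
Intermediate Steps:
H = 4/9 (H = -1/9*(-4) = 4/9 ≈ 0.44444)
E = 5 (E = 2 + 3 = 5)
g(u, x) = 98/3 (g(u, x) = (4/9 + 5)*6 = (49/9)*6 = 98/3)
g(-256, 6*(1 + 8))/P = (98/3)/95784 = (98/3)*(1/95784) = 49/143676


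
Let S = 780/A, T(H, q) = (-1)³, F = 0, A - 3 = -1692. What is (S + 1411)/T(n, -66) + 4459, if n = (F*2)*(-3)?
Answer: 1716284/563 ≈ 3048.5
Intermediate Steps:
A = -1689 (A = 3 - 1692 = -1689)
n = 0 (n = (0*2)*(-3) = 0*(-3) = 0)
T(H, q) = -1
S = -260/563 (S = 780/(-1689) = 780*(-1/1689) = -260/563 ≈ -0.46181)
(S + 1411)/T(n, -66) + 4459 = (-260/563 + 1411)/(-1) + 4459 = (794133/563)*(-1) + 4459 = -794133/563 + 4459 = 1716284/563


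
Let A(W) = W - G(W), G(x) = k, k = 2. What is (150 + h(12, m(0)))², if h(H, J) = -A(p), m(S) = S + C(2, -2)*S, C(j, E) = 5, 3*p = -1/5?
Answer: 5202961/225 ≈ 23124.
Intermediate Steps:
p = -1/15 (p = (-1/5)/3 = (-1*⅕)/3 = (⅓)*(-⅕) = -1/15 ≈ -0.066667)
G(x) = 2
A(W) = -2 + W (A(W) = W - 1*2 = W - 2 = -2 + W)
m(S) = 6*S (m(S) = S + 5*S = 6*S)
h(H, J) = 31/15 (h(H, J) = -(-2 - 1/15) = -1*(-31/15) = 31/15)
(150 + h(12, m(0)))² = (150 + 31/15)² = (2281/15)² = 5202961/225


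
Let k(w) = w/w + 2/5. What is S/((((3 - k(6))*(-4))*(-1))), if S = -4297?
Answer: -21485/32 ≈ -671.41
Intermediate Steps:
k(w) = 7/5 (k(w) = 1 + 2*(1/5) = 1 + 2/5 = 7/5)
S/((((3 - k(6))*(-4))*(-1))) = -4297*1/(4*(3 - 1*7/5)) = -4297*1/(4*(3 - 7/5)) = -4297/(((8/5)*(-4))*(-1)) = -4297/((-32/5*(-1))) = -4297/32/5 = -4297*5/32 = -21485/32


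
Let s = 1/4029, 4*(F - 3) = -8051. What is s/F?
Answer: -4/32389131 ≈ -1.2350e-7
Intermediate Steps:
F = -8039/4 (F = 3 + (¼)*(-8051) = 3 - 8051/4 = -8039/4 ≈ -2009.8)
s = 1/4029 ≈ 0.00024820
s/F = 1/(4029*(-8039/4)) = (1/4029)*(-4/8039) = -4/32389131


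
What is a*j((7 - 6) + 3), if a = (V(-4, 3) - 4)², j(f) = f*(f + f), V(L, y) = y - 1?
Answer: 128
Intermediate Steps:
V(L, y) = -1 + y
j(f) = 2*f² (j(f) = f*(2*f) = 2*f²)
a = 4 (a = ((-1 + 3) - 4)² = (2 - 4)² = (-2)² = 4)
a*j((7 - 6) + 3) = 4*(2*((7 - 6) + 3)²) = 4*(2*(1 + 3)²) = 4*(2*4²) = 4*(2*16) = 4*32 = 128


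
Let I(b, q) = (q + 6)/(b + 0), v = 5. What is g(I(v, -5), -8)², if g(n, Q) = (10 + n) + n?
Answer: 2704/25 ≈ 108.16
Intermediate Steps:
I(b, q) = (6 + q)/b
g(n, Q) = 10 + 2*n
g(I(v, -5), -8)² = (10 + 2*((6 - 5)/5))² = (10 + 2*((⅕)*1))² = (10 + 2*(⅕))² = (10 + ⅖)² = (52/5)² = 2704/25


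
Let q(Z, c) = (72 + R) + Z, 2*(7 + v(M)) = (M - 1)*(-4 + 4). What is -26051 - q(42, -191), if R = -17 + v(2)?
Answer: -26141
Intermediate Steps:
v(M) = -7 (v(M) = -7 + ((M - 1)*(-4 + 4))/2 = -7 + ((-1 + M)*0)/2 = -7 + (½)*0 = -7 + 0 = -7)
R = -24 (R = -17 - 7 = -24)
q(Z, c) = 48 + Z (q(Z, c) = (72 - 24) + Z = 48 + Z)
-26051 - q(42, -191) = -26051 - (48 + 42) = -26051 - 1*90 = -26051 - 90 = -26141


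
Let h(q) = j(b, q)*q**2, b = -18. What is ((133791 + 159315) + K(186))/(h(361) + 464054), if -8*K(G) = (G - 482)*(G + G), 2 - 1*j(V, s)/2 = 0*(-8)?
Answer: 51145/164223 ≈ 0.31144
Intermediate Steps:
j(V, s) = 4 (j(V, s) = 4 - 0*(-8) = 4 - 2*0 = 4 + 0 = 4)
K(G) = -G*(-482 + G)/4 (K(G) = -(G - 482)*(G + G)/8 = -(-482 + G)*2*G/8 = -G*(-482 + G)/4)
h(q) = 4*q**2
((133791 + 159315) + K(186))/(h(361) + 464054) = ((133791 + 159315) + (1/4)*186*(482 - 1*186))/(4*361**2 + 464054) = (293106 + (1/4)*186*(482 - 186))/(4*130321 + 464054) = (293106 + (1/4)*186*296)/(521284 + 464054) = (293106 + 13764)/985338 = 306870*(1/985338) = 51145/164223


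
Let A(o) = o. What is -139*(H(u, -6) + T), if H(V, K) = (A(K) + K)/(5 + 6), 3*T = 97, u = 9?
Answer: -143309/33 ≈ -4342.7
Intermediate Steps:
T = 97/3 (T = (⅓)*97 = 97/3 ≈ 32.333)
H(V, K) = 2*K/11 (H(V, K) = (K + K)/(5 + 6) = (2*K)/11 = (2*K)*(1/11) = 2*K/11)
-139*(H(u, -6) + T) = -139*((2/11)*(-6) + 97/3) = -139*(-12/11 + 97/3) = -139*1031/33 = -143309/33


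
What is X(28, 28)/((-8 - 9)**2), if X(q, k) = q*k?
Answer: 784/289 ≈ 2.7128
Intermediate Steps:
X(q, k) = k*q
X(28, 28)/((-8 - 9)**2) = (28*28)/((-8 - 9)**2) = 784/((-17)**2) = 784/289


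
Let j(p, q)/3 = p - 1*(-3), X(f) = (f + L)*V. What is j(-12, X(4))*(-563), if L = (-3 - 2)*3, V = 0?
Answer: 15201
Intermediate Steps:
L = -15 (L = -5*3 = -15)
X(f) = 0 (X(f) = (f - 15)*0 = (-15 + f)*0 = 0)
j(p, q) = 9 + 3*p (j(p, q) = 3*(p - 1*(-3)) = 3*(p + 3) = 3*(3 + p) = 9 + 3*p)
j(-12, X(4))*(-563) = (9 + 3*(-12))*(-563) = (9 - 36)*(-563) = -27*(-563) = 15201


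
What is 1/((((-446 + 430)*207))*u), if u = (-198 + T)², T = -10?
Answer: -1/143290368 ≈ -6.9788e-9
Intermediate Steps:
u = 43264 (u = (-198 - 10)² = (-208)² = 43264)
1/((((-446 + 430)*207))*u) = 1/(((-446 + 430)*207)*43264) = (1/43264)/(-16*207) = (1/43264)/(-3312) = -1/3312*1/43264 = -1/143290368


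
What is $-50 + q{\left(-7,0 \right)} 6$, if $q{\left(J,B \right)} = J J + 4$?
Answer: $268$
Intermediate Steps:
$q{\left(J,B \right)} = 4 + J^{2}$ ($q{\left(J,B \right)} = J^{2} + 4 = 4 + J^{2}$)
$-50 + q{\left(-7,0 \right)} 6 = -50 + \left(4 + \left(-7\right)^{2}\right) 6 = -50 + \left(4 + 49\right) 6 = -50 + 53 \cdot 6 = -50 + 318 = 268$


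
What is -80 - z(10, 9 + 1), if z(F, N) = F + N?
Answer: -100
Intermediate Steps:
-80 - z(10, 9 + 1) = -80 - (10 + (9 + 1)) = -80 - (10 + 10) = -80 - 1*20 = -80 - 20 = -100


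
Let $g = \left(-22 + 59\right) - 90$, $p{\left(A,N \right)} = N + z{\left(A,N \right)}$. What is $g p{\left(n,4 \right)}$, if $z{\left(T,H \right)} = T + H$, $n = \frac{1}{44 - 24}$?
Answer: $- \frac{8533}{20} \approx -426.65$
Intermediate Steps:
$n = \frac{1}{20} \approx 0.05$
$z{\left(T,H \right)} = H + T$
$p{\left(A,N \right)} = A + 2 N$ ($p{\left(A,N \right)} = N + \left(N + A\right) = N + \left(A + N\right) = A + 2 N$)
$g = -53$ ($g = 37 - 90 = -53$)
$g p{\left(n,4 \right)} = - 53 \left(\frac{1}{20} + 2 \cdot 4\right) = - 53 \left(\frac{1}{20} + 8\right) = \left(-53\right) \frac{161}{20} = - \frac{8533}{20}$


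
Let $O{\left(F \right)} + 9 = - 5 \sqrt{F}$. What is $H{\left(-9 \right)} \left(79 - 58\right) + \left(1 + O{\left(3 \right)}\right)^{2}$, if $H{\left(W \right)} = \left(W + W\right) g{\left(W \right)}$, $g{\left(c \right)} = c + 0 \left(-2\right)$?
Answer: $3541 + 80 \sqrt{3} \approx 3679.6$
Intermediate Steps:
$g{\left(c \right)} = c$ ($g{\left(c \right)} = c + 0 = c$)
$H{\left(W \right)} = 2 W^{2}$ ($H{\left(W \right)} = \left(W + W\right) W = 2 W W = 2 W^{2}$)
$O{\left(F \right)} = -9 - 5 \sqrt{F}$
$H{\left(-9 \right)} \left(79 - 58\right) + \left(1 + O{\left(3 \right)}\right)^{2} = 2 \left(-9\right)^{2} \left(79 - 58\right) + \left(1 - \left(9 + 5 \sqrt{3}\right)\right)^{2} = 2 \cdot 81 \left(79 - 58\right) + \left(-8 - 5 \sqrt{3}\right)^{2} = 162 \cdot 21 + \left(-8 - 5 \sqrt{3}\right)^{2} = 3402 + \left(-8 - 5 \sqrt{3}\right)^{2}$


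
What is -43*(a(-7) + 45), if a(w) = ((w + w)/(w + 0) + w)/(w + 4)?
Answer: -6020/3 ≈ -2006.7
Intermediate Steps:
a(w) = (2 + w)/(4 + w) (a(w) = ((2*w)/w + w)/(4 + w) = (2 + w)/(4 + w))
-43*(a(-7) + 45) = -43*((2 - 7)/(4 - 7) + 45) = -43*(-5/(-3) + 45) = -43*(-1/3*(-5) + 45) = -43*(5/3 + 45) = -43*140/3 = -6020/3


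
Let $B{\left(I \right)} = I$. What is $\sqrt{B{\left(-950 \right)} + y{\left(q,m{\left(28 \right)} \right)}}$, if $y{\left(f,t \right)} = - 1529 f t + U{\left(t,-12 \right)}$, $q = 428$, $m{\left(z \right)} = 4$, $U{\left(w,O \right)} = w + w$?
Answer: $i \sqrt{2618590} \approx 1618.2 i$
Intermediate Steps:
$U{\left(w,O \right)} = 2 w$
$y{\left(f,t \right)} = 2 t - 1529 f t$ ($y{\left(f,t \right)} = - 1529 f t + 2 t = 2 t - 1529 f t$)
$\sqrt{B{\left(-950 \right)} + y{\left(q,m{\left(28 \right)} \right)}} = \sqrt{-950 + 4 \left(2 - 654412\right)} = \sqrt{-950 + 4 \left(-654410\right)} = \sqrt{-950 - 2617640} = \sqrt{-2618590} = i \sqrt{2618590}$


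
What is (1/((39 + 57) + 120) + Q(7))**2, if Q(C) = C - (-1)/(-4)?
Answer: 2128681/46656 ≈ 45.625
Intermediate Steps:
Q(C) = -1/4 + C (Q(C) = C - (-1)*(-1)/4 = C - 1*1/4 = C - 1/4 = -1/4 + C)
(1/((39 + 57) + 120) + Q(7))**2 = (1/((39 + 57) + 120) + (-1/4 + 7))**2 = (1/(96 + 120) + 27/4)**2 = (1/216 + 27/4)**2 = (1459/216)**2 = 2128681/46656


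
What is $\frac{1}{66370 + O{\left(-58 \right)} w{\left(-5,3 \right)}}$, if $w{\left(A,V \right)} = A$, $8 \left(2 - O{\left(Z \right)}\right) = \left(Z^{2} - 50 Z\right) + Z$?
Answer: $\frac{4}{280955} \approx 1.4237 \cdot 10^{-5}$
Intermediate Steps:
$O{\left(Z \right)} = 2 - \frac{Z^{2}}{8} + \frac{49 Z}{8}$ ($O{\left(Z \right)} = 2 - \frac{\left(Z^{2} - 50 Z\right) + Z}{8} = 2 - \frac{Z^{2} - 49 Z}{8} = 2 - \left(- \frac{49 Z}{8} + \frac{Z^{2}}{8}\right) = 2 - \frac{Z^{2}}{8} + \frac{49 Z}{8}$)
$\frac{1}{66370 + O{\left(-58 \right)} w{\left(-5,3 \right)}} = \frac{1}{66370 + \left(2 - \frac{\left(-58\right)^{2}}{8} + \frac{49}{8} \left(-58\right)\right) \left(-5\right)} = \frac{1}{66370 + \left(2 - \frac{841}{2} - \frac{1421}{4}\right) \left(-5\right)} = \frac{1}{66370 - - \frac{15475}{4}} = \frac{1}{66370 + \frac{15475}{4}} = \frac{1}{\frac{280955}{4}} = \frac{4}{280955}$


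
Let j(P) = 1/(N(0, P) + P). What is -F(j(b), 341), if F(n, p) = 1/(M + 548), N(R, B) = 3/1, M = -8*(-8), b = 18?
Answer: -1/612 ≈ -0.0016340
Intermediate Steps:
M = 64
N(R, B) = 3 (N(R, B) = 3*1 = 3)
j(P) = 1/(3 + P)
F(n, p) = 1/612 (F(n, p) = 1/(64 + 548) = 1/612)
-F(j(b), 341) = -1*1/612 = -1/612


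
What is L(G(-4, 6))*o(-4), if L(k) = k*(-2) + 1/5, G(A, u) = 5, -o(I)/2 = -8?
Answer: -784/5 ≈ -156.80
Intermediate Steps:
o(I) = 16 (o(I) = -2*(-8) = 16)
L(k) = ⅕ - 2*k (L(k) = -2*k + ⅕ = ⅕ - 2*k)
L(G(-4, 6))*o(-4) = (⅕ - 2*5)*16 = (⅕ - 10)*16 = -49/5*16 = -784/5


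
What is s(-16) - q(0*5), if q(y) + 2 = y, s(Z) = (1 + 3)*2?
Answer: 10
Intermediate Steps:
s(Z) = 8 (s(Z) = 4*2 = 8)
q(y) = -2 + y
s(-16) - q(0*5) = 8 - (-2 + 0*5) = 8 - (-2 + 0) = 8 - 1*(-2) = 8 + 2 = 10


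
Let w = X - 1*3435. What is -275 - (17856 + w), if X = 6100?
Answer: -20796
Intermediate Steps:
w = 2665 (w = 6100 - 1*3435 = 6100 - 3435 = 2665)
-275 - (17856 + w) = -275 - (17856 + 2665) = -275 - 1*20521 = -275 - 20521 = -20796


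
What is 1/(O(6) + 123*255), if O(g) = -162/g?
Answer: 1/31338 ≈ 3.1910e-5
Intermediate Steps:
1/(O(6) + 123*255) = 1/(-162/6 + 123*255) = 1/(-162*⅙ + 31365) = 1/(-27 + 31365) = 1/31338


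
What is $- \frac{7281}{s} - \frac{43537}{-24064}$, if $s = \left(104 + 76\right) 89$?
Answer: $\frac{14507021}{10708480} \approx 1.3547$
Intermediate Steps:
$s = 16020$ ($s = 180 \cdot 89 = 16020$)
$- \frac{7281}{s} - \frac{43537}{-24064} = - \frac{7281}{16020} - \frac{43537}{-24064} = \left(-7281\right) \frac{1}{16020} - - \frac{43537}{24064} = - \frac{809}{1780} + \frac{43537}{24064} = \frac{14507021}{10708480}$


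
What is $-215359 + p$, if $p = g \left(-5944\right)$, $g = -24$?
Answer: $-72703$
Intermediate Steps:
$p = 142656$ ($p = \left(-24\right) \left(-5944\right) = 142656$)
$-215359 + p = -215359 + 142656 = -72703$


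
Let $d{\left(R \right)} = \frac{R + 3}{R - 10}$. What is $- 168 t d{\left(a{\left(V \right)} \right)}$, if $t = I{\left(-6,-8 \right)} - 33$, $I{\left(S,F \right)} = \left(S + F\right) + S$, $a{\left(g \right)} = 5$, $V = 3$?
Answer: $- \frac{71232}{5} \approx -14246.0$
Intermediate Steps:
$d{\left(R \right)} = \frac{3 + R}{-10 + R}$
$I{\left(S,F \right)} = F + 2 S$ ($I{\left(S,F \right)} = \left(F + S\right) + S = F + 2 S$)
$t = -53$ ($t = \left(-8 + 2 \left(-6\right)\right) - 33 = \left(-8 - 12\right) - 33 = -20 - 33 = -53$)
$- 168 t d{\left(a{\left(V \right)} \right)} = \left(-168\right) \left(-53\right) \frac{3 + 5}{-10 + 5} = 8904 \frac{1}{-5} \cdot 8 = 8904 \left(\left(- \frac{1}{5}\right) 8\right) = 8904 \left(- \frac{8}{5}\right) = - \frac{71232}{5}$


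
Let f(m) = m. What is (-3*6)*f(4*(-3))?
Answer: 216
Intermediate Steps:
(-3*6)*f(4*(-3)) = (-3*6)*(4*(-3)) = -18*(-12) = 216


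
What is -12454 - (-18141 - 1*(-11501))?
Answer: -5814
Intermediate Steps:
-12454 - (-18141 - 1*(-11501)) = -12454 - (-18141 + 11501) = -12454 - 1*(-6640) = -12454 + 6640 = -5814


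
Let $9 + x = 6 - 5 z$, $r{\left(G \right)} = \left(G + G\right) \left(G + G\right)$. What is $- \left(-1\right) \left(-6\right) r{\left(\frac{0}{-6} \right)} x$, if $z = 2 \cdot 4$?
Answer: $0$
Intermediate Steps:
$r{\left(G \right)} = 4 G^{2}$ ($r{\left(G \right)} = 2 G 2 G = 4 G^{2}$)
$z = 8$
$x = -43$ ($x = -9 + \left(6 - 40\right) = -9 - 34 = -43$)
$- \left(-1\right) \left(-6\right) r{\left(\frac{0}{-6} \right)} x = - \left(-1\right) \left(-6\right) 4 \left(\frac{0}{-6}\right)^{2} \left(-43\right) = \left(-1\right) 6 \cdot 4 \left(0 \left(- \frac{1}{6}\right)\right)^{2} \left(-43\right) = - 6 \cdot 4 \cdot 0^{2} \left(-43\right) = - 6 \cdot 4 \cdot 0 \left(-43\right) = \left(-6\right) 0 \left(-43\right) = 0 \left(-43\right) = 0$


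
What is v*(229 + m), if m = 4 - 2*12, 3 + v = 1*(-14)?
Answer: -3553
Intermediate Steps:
v = -17 (v = -3 + 1*(-14) = -3 - 14 = -17)
m = -20 (m = 4 - 24 = -20)
v*(229 + m) = -17*(229 - 20) = -17*209 = -3553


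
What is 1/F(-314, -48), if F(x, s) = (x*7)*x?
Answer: 1/690172 ≈ 1.4489e-6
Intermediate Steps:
F(x, s) = 7*x**2 (F(x, s) = (7*x)*x = 7*x**2)
1/F(-314, -48) = 1/(7*(-314)**2) = 1/(7*98596) = 1/690172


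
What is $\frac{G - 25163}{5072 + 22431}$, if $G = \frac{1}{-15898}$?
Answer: $- \frac{400041375}{437242694} \approx -0.91492$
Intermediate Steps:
$G = - \frac{1}{15898} \approx -6.2901 \cdot 10^{-5}$
$\frac{G - 25163}{5072 + 22431} = \frac{- \frac{1}{15898} - 25163}{5072 + 22431} = - \frac{400041375}{15898 \cdot 27503} = \left(- \frac{400041375}{15898}\right) \frac{1}{27503} = - \frac{400041375}{437242694}$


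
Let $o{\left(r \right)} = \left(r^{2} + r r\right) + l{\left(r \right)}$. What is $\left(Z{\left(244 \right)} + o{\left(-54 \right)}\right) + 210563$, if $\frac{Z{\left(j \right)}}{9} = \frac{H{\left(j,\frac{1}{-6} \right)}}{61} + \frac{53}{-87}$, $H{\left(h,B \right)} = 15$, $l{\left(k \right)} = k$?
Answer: $\frac{382701445}{1769} \approx 2.1634 \cdot 10^{5}$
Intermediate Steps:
$o{\left(r \right)} = r + 2 r^{2}$ ($o{\left(r \right)} = \left(r^{2} + r r\right) + r = \left(r^{2} + r^{2}\right) + r = 2 r^{2} + r = r + 2 r^{2}$)
$Z{\left(j \right)} = - \frac{5784}{1769}$ ($Z{\left(j \right)} = 9 \left(\frac{15}{61} + \frac{53}{-87}\right) = 9 \left(15 \cdot \frac{1}{61} + 53 \left(- \frac{1}{87}\right)\right) = 9 \left(\frac{15}{61} - \frac{53}{87}\right) = 9 \left(- \frac{1928}{5307}\right) = - \frac{5784}{1769}$)
$\left(Z{\left(244 \right)} + o{\left(-54 \right)}\right) + 210563 = \left(- \frac{5784}{1769} - 54 \left(1 + 2 \left(-54\right)\right)\right) + 210563 = \left(- \frac{5784}{1769} - 54 \left(1 - 108\right)\right) + 210563 = \left(- \frac{5784}{1769} - -5778\right) + 210563 = \left(- \frac{5784}{1769} + 5778\right) + 210563 = \frac{10215498}{1769} + 210563 = \frac{382701445}{1769}$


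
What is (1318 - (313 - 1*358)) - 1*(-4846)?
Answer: 6209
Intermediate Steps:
(1318 - (313 - 1*358)) - 1*(-4846) = (1318 - (313 - 358)) + 4846 = (1318 - 1*(-45)) + 4846 = (1318 + 45) + 4846 = 1363 + 4846 = 6209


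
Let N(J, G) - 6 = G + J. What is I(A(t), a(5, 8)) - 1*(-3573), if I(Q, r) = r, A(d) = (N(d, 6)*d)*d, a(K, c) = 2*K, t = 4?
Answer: 3583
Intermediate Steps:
N(J, G) = 6 + G + J (N(J, G) = 6 + (G + J) = 6 + G + J)
A(d) = d²*(12 + d) (A(d) = ((6 + 6 + d)*d)*d = ((12 + d)*d)*d = (d*(12 + d))*d = d²*(12 + d))
I(A(t), a(5, 8)) - 1*(-3573) = 2*5 - 1*(-3573) = 10 + 3573 = 3583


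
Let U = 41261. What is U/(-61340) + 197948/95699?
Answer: 8193493881/5870176660 ≈ 1.3958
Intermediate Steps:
U/(-61340) + 197948/95699 = 41261/(-61340) + 197948/95699 = 41261*(-1/61340) + 197948*(1/95699) = -41261/61340 + 197948/95699 = 8193493881/5870176660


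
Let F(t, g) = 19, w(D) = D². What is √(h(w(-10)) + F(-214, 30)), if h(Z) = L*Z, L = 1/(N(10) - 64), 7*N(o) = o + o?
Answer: √198806/107 ≈ 4.1671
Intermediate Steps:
N(o) = 2*o/7 (N(o) = (o + o)/7 = (2*o)/7 = 2*o/7)
L = -7/428 (L = 1/((2/7)*10 - 64) = 1/(20/7 - 64) = 1/(-428/7) = -7/428 ≈ -0.016355)
h(Z) = -7*Z/428
√(h(w(-10)) + F(-214, 30)) = √(-7/428*(-10)² + 19) = √(-7/428*100 + 19) = √(-175/107 + 19) = √(1858/107) = √198806/107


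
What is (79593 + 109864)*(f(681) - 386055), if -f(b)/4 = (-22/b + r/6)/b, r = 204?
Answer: -33919878344227031/463761 ≈ -7.3141e+10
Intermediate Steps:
f(b) = -4*(34 - 22/b)/b (f(b) = -4*(-22/b + 204/6)/b = -4*(-22/b + 204*(⅙))/b = -4*(-22/b + 34)/b = -4*(34 - 22/b)/b)
(79593 + 109864)*(f(681) - 386055) = (79593 + 109864)*(8*(11 - 17*681)/681² - 386055) = 189457*(8*(1/463761)*(11 - 11577) - 386055) = 189457*(8*(1/463761)*(-11566) - 386055) = 189457*(-92528/463761 - 386055) = 189457*(-179037345383/463761) = -33919878344227031/463761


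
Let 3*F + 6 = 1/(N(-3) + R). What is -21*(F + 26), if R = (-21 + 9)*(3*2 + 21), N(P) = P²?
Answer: -22679/45 ≈ -503.98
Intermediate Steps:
R = -324 (R = -12*(6 + 21) = -12*27 = -324)
F = -1891/945 (F = -2 + 1/(3*((-3)² - 324)) = -2 + 1/(3*(9 - 324)) = -2 + (⅓)/(-315) = -2 + (⅓)*(-1/315) = -2 - 1/945 = -1891/945 ≈ -2.0011)
-21*(F + 26) = -21*(-1891/945 + 26) = -21*22679/945 = -22679/45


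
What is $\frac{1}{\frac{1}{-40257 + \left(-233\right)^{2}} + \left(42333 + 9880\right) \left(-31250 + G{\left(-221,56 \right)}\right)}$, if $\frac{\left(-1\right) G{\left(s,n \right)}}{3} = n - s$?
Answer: $- \frac{14032}{23504234990095} \approx -5.97 \cdot 10^{-10}$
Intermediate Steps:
$G{\left(s,n \right)} = - 3 n + 3 s$ ($G{\left(s,n \right)} = - 3 \left(n - s\right) = - 3 n + 3 s$)
$\frac{1}{\frac{1}{-40257 + \left(-233\right)^{2}} + \left(42333 + 9880\right) \left(-31250 + G{\left(-221,56 \right)}\right)} = \frac{1}{\frac{1}{-40257 + \left(-233\right)^{2}} + \left(42333 + 9880\right) \left(-31250 + \left(\left(-3\right) 56 + 3 \left(-221\right)\right)\right)} = \frac{1}{\frac{1}{-40257 + 54289} + 52213 \left(-31250 - 831\right)} = \frac{1}{\frac{1}{14032} + 52213 \left(-31250 - 831\right)} = \frac{1}{\frac{1}{14032} + 52213 \left(-32081\right)} = \frac{1}{\frac{1}{14032} - 1675045253} = \frac{1}{- \frac{23504234990095}{14032}} = - \frac{14032}{23504234990095}$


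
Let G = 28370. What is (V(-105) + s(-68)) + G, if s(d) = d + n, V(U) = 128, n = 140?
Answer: 28570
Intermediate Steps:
s(d) = 140 + d (s(d) = d + 140 = 140 + d)
(V(-105) + s(-68)) + G = (128 + (140 - 68)) + 28370 = (128 + 72) + 28370 = 200 + 28370 = 28570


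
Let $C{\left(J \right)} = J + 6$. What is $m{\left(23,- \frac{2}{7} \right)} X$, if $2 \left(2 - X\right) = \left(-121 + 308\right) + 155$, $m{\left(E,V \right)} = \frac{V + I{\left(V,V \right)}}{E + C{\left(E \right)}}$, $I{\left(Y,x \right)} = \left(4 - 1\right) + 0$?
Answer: $- \frac{247}{28} \approx -8.8214$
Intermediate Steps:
$I{\left(Y,x \right)} = 3$ ($I{\left(Y,x \right)} = 3 + 0 = 3$)
$C{\left(J \right)} = 6 + J$
$m{\left(E,V \right)} = \frac{3 + V}{6 + 2 E}$ ($m{\left(E,V \right)} = \frac{V + 3}{E + \left(6 + E\right)} = \frac{3 + V}{6 + 2 E}$)
$X = -169$ ($X = 2 - \frac{\left(-121 + 308\right) + 155}{2} = 2 - \frac{187 + 155}{2} = 2 - 171 = -169$)
$m{\left(23,- \frac{2}{7} \right)} X = \frac{3 - \frac{2}{7}}{2 \left(3 + 23\right)} \left(-169\right) = \frac{3 - \frac{2}{7}}{2 \cdot 26} \left(-169\right) = \frac{1}{2} \cdot \frac{1}{26} \left(3 - \frac{2}{7}\right) \left(-169\right) = \frac{1}{2} \cdot \frac{1}{26} \cdot \frac{19}{7} \left(-169\right) = \frac{19}{364} \left(-169\right) = - \frac{247}{28}$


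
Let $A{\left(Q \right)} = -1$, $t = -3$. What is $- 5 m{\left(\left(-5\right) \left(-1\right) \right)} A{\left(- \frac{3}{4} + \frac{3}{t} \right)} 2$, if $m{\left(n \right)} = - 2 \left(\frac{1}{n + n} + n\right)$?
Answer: $-102$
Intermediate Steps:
$m{\left(n \right)} = - \frac{1}{n} - 2 n$ ($m{\left(n \right)} = - 2 \left(\frac{1}{2 n} + n\right) = - 2 \left(n + \frac{1}{2 n}\right) = - \frac{1}{n} - 2 n$)
$- 5 m{\left(\left(-5\right) \left(-1\right) \right)} A{\left(- \frac{3}{4} + \frac{3}{t} \right)} 2 = - 5 \left(- \frac{1}{\left(-5\right) \left(-1\right)} - 2 \left(\left(-5\right) \left(-1\right)\right)\right) \left(-1\right) 2 = - 5 \left(- \frac{1}{5} - 10\right) \left(-1\right) 2 = \left(-5\right) \left(- \frac{51}{5}\right) \left(-1\right) 2 = 51 \left(-1\right) 2 = \left(-51\right) 2 = -102$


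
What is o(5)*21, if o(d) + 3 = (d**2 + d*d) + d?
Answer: 1092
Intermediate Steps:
o(d) = -3 + d + 2*d**2 (o(d) = -3 + ((d**2 + d*d) + d) = -3 + ((d**2 + d**2) + d) = -3 + (2*d**2 + d) = -3 + (d + 2*d**2) = -3 + d + 2*d**2)
o(5)*21 = (-3 + 5 + 2*5**2)*21 = (-3 + 5 + 2*25)*21 = (-3 + 5 + 50)*21 = 52*21 = 1092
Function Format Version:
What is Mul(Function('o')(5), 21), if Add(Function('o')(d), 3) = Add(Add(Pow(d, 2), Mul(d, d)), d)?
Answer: 1092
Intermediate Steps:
Function('o')(d) = Add(-3, d, Mul(2, Pow(d, 2))) (Function('o')(d) = Add(-3, Add(Add(Pow(d, 2), Mul(d, d)), d)) = Add(-3, Add(Add(Pow(d, 2), Pow(d, 2)), d)) = Add(-3, Add(Mul(2, Pow(d, 2)), d)) = Add(-3, Add(d, Mul(2, Pow(d, 2)))) = Add(-3, d, Mul(2, Pow(d, 2))))
Mul(Function('o')(5), 21) = Mul(Add(-3, 5, Mul(2, Pow(5, 2))), 21) = Mul(Add(-3, 5, Mul(2, 25)), 21) = Mul(Add(-3, 5, 50), 21) = Mul(52, 21) = 1092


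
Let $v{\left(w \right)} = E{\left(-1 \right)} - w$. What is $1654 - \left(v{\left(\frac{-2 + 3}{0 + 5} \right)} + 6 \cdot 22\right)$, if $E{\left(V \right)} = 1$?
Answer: $\frac{7606}{5} \approx 1521.2$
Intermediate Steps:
$v{\left(w \right)} = 1 - w$
$1654 - \left(v{\left(\frac{-2 + 3}{0 + 5} \right)} + 6 \cdot 22\right) = 1654 - \left(\left(1 - \frac{-2 + 3}{0 + 5}\right) + 6 \cdot 22\right) = 1654 - \left(\left(1 - 1 \cdot \frac{1}{5}\right) + 132\right) = 1654 - \left(\left(1 - \frac{1}{5}\right) + 132\right) = 1654 - \left(\frac{4}{5} + 132\right) = 1654 - \frac{664}{5} = \frac{7606}{5}$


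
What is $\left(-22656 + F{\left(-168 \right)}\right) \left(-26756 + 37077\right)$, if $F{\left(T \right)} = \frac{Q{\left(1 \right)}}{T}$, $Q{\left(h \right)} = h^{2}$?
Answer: $- \frac{39283883089}{168} \approx -2.3383 \cdot 10^{8}$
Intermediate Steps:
$F{\left(T \right)} = \frac{1}{T}$ ($F{\left(T \right)} = \frac{1^{2}}{T} = 1 \frac{1}{T} = \frac{1}{T}$)
$\left(-22656 + F{\left(-168 \right)}\right) \left(-26756 + 37077\right) = \left(-22656 + \frac{1}{-168}\right) \left(-26756 + 37077\right) = \left(-22656 - \frac{1}{168}\right) 10321 = \left(- \frac{3806209}{168}\right) 10321 = - \frac{39283883089}{168}$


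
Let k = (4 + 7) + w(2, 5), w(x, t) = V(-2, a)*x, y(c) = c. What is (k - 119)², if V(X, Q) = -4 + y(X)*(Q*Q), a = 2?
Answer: 17424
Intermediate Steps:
V(X, Q) = -4 + X*Q² (V(X, Q) = -4 + X*(Q*Q) = -4 + X*Q²)
w(x, t) = -12*x (w(x, t) = (-4 - 2*2²)*x = (-4 - 2*4)*x = (-4 - 8)*x = -12*x)
k = -13 (k = (4 + 7) - 12*2 = 11 - 24 = -13)
(k - 119)² = (-13 - 119)² = (-132)² = 17424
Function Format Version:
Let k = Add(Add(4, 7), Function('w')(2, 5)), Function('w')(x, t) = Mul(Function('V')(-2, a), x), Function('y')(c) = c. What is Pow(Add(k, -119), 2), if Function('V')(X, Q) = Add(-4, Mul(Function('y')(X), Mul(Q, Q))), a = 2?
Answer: 17424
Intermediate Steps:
Function('V')(X, Q) = Add(-4, Mul(X, Pow(Q, 2))) (Function('V')(X, Q) = Add(-4, Mul(X, Mul(Q, Q))) = Add(-4, Mul(X, Pow(Q, 2))))
Function('w')(x, t) = Mul(-12, x) (Function('w')(x, t) = Mul(Add(-4, Mul(-2, Pow(2, 2))), x) = Mul(Add(-4, Mul(-2, 4)), x) = Mul(Add(-4, -8), x) = Mul(-12, x))
k = -13 (k = Add(Add(4, 7), Mul(-12, 2)) = Add(11, -24) = -13)
Pow(Add(k, -119), 2) = Pow(Add(-13, -119), 2) = Pow(-132, 2) = 17424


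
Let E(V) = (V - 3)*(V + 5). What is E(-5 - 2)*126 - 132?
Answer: 2388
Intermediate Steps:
E(V) = (-3 + V)*(5 + V)
E(-5 - 2)*126 - 132 = (-15 + (-5 - 2)**2 + 2*(-5 - 2))*126 - 132 = (-15 + (-7)**2 + 2*(-7))*126 - 132 = (-15 + 49 - 14)*126 - 132 = 20*126 - 132 = 2520 - 132 = 2388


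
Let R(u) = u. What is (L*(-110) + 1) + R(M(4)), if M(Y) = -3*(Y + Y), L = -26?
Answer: 2837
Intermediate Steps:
M(Y) = -6*Y
(L*(-110) + 1) + R(M(4)) = (-26*(-110) + 1) - 6*4 = (2860 + 1) - 24 = 2861 - 24 = 2837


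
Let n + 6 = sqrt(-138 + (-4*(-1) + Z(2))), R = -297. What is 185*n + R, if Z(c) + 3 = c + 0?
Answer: -1407 + 555*I*sqrt(15) ≈ -1407.0 + 2149.5*I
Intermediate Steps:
Z(c) = -3 + c (Z(c) = -3 + (c + 0) = -3 + c)
n = -6 + 3*I*sqrt(15) (n = -6 + sqrt(-138 + (-4*(-1) + (-3 + 2))) = -6 + sqrt(-138 + (4 - 1)) = -6 + sqrt(-138 + 3) = -6 + sqrt(-135) = -6 + 3*I*sqrt(15) ≈ -6.0 + 11.619*I)
185*n + R = 185*(-6 + 3*I*sqrt(15)) - 297 = (-1110 + 555*I*sqrt(15)) - 297 = -1407 + 555*I*sqrt(15)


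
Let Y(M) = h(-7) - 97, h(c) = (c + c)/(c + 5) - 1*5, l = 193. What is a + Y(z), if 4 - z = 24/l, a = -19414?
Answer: -19509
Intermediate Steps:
h(c) = -5 + 2*c/(5 + c) (h(c) = (2*c)/(5 + c) - 5 = 2*c/(5 + c) - 5 = -5 + 2*c/(5 + c))
z = 748/193 (z = 4 - 24/193 = 748/193 ≈ 3.8756)
Y(M) = -95 (Y(M) = (-25 - 3*(-7))/(5 - 7) - 97 = (-25 + 21)/(-2) - 97 = -½*(-4) - 97 = 2 - 97 = -95)
a + Y(z) = -19414 - 95 = -19509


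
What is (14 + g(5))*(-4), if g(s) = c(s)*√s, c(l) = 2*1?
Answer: -56 - 8*√5 ≈ -73.889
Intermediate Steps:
c(l) = 2
g(s) = 2*√s
(14 + g(5))*(-4) = (14 + 2*√5)*(-4) = -56 - 8*√5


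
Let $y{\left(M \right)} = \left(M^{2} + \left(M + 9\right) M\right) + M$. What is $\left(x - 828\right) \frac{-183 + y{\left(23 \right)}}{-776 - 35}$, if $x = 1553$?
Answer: $- \frac{801125}{811} \approx -987.82$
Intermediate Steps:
$y{\left(M \right)} = M + M^{2} + M \left(9 + M\right)$ ($y{\left(M \right)} = \left(M^{2} + \left(9 + M\right) M\right) + M = \left(M^{2} + M \left(9 + M\right)\right) + M = M + M^{2} + M \left(9 + M\right)$)
$\left(x - 828\right) \frac{-183 + y{\left(23 \right)}}{-776 - 35} = \left(1553 - 828\right) \frac{-183 + 2 \cdot 23 \left(5 + 23\right)}{-776 - 35} = 725 \frac{-183 + 2 \cdot 23 \cdot 28}{-811} = 725 \left(-183 + 1288\right) \left(- \frac{1}{811}\right) = 725 \cdot 1105 \left(- \frac{1}{811}\right) = 725 \left(- \frac{1105}{811}\right) = - \frac{801125}{811}$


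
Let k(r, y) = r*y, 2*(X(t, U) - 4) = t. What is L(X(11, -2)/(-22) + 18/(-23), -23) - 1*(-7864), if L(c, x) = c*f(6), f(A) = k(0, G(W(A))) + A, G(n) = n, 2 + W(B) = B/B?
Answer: 3975497/506 ≈ 7856.7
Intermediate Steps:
W(B) = -1 (W(B) = -2 + B/B = -2 + 1 = -1)
X(t, U) = 4 + t/2
f(A) = A (f(A) = 0*(-1) + A = 0 + A = A)
L(c, x) = 6*c (L(c, x) = c*6 = 6*c)
L(X(11, -2)/(-22) + 18/(-23), -23) - 1*(-7864) = 6*((4 + (½)*11)/(-22) + 18/(-23)) - 1*(-7864) = 6*((4 + 11/2)*(-1/22) + 18*(-1/23)) + 7864 = 6*((19/2)*(-1/22) - 18/23) + 7864 = 6*(-19/44 - 18/23) + 7864 = 6*(-1229/1012) + 7864 = -3687/506 + 7864 = 3975497/506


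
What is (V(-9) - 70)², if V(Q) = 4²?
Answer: 2916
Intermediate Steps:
V(Q) = 16
(V(-9) - 70)² = (16 - 70)² = (-54)² = 2916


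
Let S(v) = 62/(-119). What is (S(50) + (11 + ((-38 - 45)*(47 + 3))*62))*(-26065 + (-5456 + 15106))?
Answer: 71797927285/17 ≈ 4.2234e+9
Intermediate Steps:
S(v) = -62/119 (S(v) = 62*(-1/119) = -62/119)
(S(50) + (11 + ((-38 - 45)*(47 + 3))*62))*(-26065 + (-5456 + 15106)) = (-62/119 + (11 + ((-38 - 45)*(47 + 3))*62))*(-26065 + (-5456 + 15106)) = (-62/119 + (11 - 83*50*62))*(-26065 + 9650) = (-62/119 + (11 - 4150*62))*(-16415) = (-62/119 + (11 - 257300))*(-16415) = (-62/119 - 257289)*(-16415) = -30617453/119*(-16415) = 71797927285/17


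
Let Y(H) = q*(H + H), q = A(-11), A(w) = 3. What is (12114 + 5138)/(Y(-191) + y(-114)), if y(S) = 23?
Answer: -17252/1123 ≈ -15.362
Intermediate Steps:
q = 3
Y(H) = 6*H (Y(H) = 3*(H + H) = 3*(2*H) = 6*H)
(12114 + 5138)/(Y(-191) + y(-114)) = (12114 + 5138)/(6*(-191) + 23) = 17252/(-1146 + 23) = 17252/(-1123) = 17252*(-1/1123) = -17252/1123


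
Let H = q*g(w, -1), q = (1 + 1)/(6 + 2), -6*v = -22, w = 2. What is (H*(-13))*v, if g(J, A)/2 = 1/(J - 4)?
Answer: 143/12 ≈ 11.917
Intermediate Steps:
v = 11/3 (v = -⅙*(-22) = 11/3 ≈ 3.6667)
g(J, A) = 2/(-4 + J) (g(J, A) = 2/(J - 4) = 2/(-4 + J))
q = ¼ (q = 2/8 = 2*(⅛) = ¼ ≈ 0.25000)
H = -¼ (H = (2/(-4 + 2))/4 = (2/(-2))/4 = (2*(-½))/4 = (¼)*(-1) = -¼ ≈ -0.25000)
(H*(-13))*v = -¼*(-13)*(11/3) = (13/4)*(11/3) = 143/12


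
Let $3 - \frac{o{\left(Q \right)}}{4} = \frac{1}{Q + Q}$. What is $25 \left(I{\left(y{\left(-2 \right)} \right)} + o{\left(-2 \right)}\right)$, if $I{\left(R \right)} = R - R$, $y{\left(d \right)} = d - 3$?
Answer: $325$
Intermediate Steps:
$y{\left(d \right)} = -3 + d$
$o{\left(Q \right)} = 12 - \frac{2}{Q}$ ($o{\left(Q \right)} = 12 - \frac{4}{Q + Q} = 12 - \frac{4}{2 Q} = 12 - 4 \frac{1}{2 Q} = 12 - \frac{2}{Q}$)
$I{\left(R \right)} = 0$
$25 \left(I{\left(y{\left(-2 \right)} \right)} + o{\left(-2 \right)}\right) = 25 \left(0 + \left(12 - \frac{2}{-2}\right)\right) = 25 \left(0 + \left(12 - -1\right)\right) = 25 \left(0 + \left(12 + 1\right)\right) = 25 \left(0 + 13\right) = 25 \cdot 13 = 325$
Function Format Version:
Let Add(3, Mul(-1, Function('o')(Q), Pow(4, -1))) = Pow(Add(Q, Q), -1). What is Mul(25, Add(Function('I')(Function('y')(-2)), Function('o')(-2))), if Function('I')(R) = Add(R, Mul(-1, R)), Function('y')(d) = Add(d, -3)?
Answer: 325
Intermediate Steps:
Function('y')(d) = Add(-3, d)
Function('o')(Q) = Add(12, Mul(-2, Pow(Q, -1))) (Function('o')(Q) = Add(12, Mul(-4, Pow(Add(Q, Q), -1))) = Add(12, Mul(-4, Pow(Mul(2, Q), -1))) = Add(12, Mul(-4, Mul(Rational(1, 2), Pow(Q, -1)))) = Add(12, Mul(-2, Pow(Q, -1))))
Function('I')(R) = 0
Mul(25, Add(Function('I')(Function('y')(-2)), Function('o')(-2))) = Mul(25, Add(0, Add(12, Mul(-2, Pow(-2, -1))))) = Mul(25, Add(0, Add(12, Mul(-2, Rational(-1, 2))))) = Mul(25, Add(0, Add(12, 1))) = Mul(25, Add(0, 13)) = Mul(25, 13) = 325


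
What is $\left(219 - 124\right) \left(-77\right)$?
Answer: $-7315$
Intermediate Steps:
$\left(219 - 124\right) \left(-77\right) = 95 \left(-77\right) = -7315$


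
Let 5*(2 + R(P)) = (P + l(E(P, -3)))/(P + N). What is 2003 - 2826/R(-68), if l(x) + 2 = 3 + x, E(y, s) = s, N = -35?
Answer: 112609/32 ≈ 3519.0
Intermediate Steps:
l(x) = 1 + x (l(x) = -2 + (3 + x) = 1 + x)
R(P) = -2 + (-2 + P)/(5*(-35 + P)) (R(P) = -2 + ((P + (1 - 3))/(P - 35))/5 = -2 + ((P - 2)/(-35 + P))/5 = -2 + ((-2 + P)/(-35 + P))/5 = -2 + (-2 + P)/(5*(-35 + P)))
2003 - 2826/R(-68) = 2003 - 2826*5*(-35 - 68)/(3*(116 - 3*(-68))) = 2003 - 2826*(-515/(3*(116 + 204))) = 2003 - 2826/((⅗)*(-1/103)*320) = 2003 - 2826/(-192/103) = 2003 - 2826*(-103/192) = 2003 + 48513/32 = 112609/32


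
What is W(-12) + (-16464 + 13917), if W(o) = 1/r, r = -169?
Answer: -430444/169 ≈ -2547.0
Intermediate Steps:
W(o) = -1/169 (W(o) = 1/(-169) = -1/169)
W(-12) + (-16464 + 13917) = -1/169 + (-16464 + 13917) = -1/169 - 2547 = -430444/169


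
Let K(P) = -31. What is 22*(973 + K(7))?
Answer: 20724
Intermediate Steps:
22*(973 + K(7)) = 22*(973 - 31) = 22*942 = 20724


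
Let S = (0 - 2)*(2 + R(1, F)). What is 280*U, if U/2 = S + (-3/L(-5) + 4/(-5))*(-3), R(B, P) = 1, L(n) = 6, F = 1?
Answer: -1176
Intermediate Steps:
S = -6 (S = (0 - 2)*(2 + 1) = -2*3 = -6)
U = -21/5 (U = 2*(-6 + (-3/6 + 4/(-5))*(-3)) = 2*(-6 + (-3*⅙ + 4*(-⅕))*(-3)) = 2*(-6 + (-½ - ⅘)*(-3)) = 2*(-6 - 13/10*(-3)) = 2*(-6 + 39/10) = 2*(-21/10) = -21/5 ≈ -4.2000)
280*U = 280*(-21/5) = -1176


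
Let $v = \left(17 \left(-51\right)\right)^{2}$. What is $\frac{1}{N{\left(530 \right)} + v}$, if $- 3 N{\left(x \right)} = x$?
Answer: $\frac{3}{2254537} \approx 1.3307 \cdot 10^{-6}$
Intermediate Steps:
$v = 751689$ ($v = \left(-867\right)^{2} = 751689$)
$N{\left(x \right)} = - \frac{x}{3}$
$\frac{1}{N{\left(530 \right)} + v} = \frac{1}{\left(- \frac{1}{3}\right) 530 + 751689} = \frac{1}{- \frac{530}{3} + 751689} = \frac{1}{\frac{2254537}{3}} = \frac{3}{2254537}$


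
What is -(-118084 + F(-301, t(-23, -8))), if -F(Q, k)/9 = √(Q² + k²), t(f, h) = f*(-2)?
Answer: 118084 + 9*√92717 ≈ 1.2082e+5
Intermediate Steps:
t(f, h) = -2*f
F(Q, k) = -9*√(Q² + k²)
-(-118084 + F(-301, t(-23, -8))) = -(-118084 - 9*√((-301)² + (-2*(-23))²)) = -(-118084 - 9*√(90601 + 46²)) = -(-118084 - 9*√(90601 + 2116)) = -(-118084 - 9*√92717) = 118084 + 9*√92717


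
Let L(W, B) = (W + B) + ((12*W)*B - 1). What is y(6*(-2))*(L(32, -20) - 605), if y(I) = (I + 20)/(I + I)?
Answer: 2758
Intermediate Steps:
y(I) = (20 + I)/(2*I) (y(I) = (20 + I)/((2*I)) = (20 + I)*(1/(2*I)) = (20 + I)/(2*I))
L(W, B) = -1 + B + W + 12*B*W (L(W, B) = (B + W) + (12*B*W - 1) = (B + W) + (-1 + 12*B*W) = -1 + B + W + 12*B*W)
y(6*(-2))*(L(32, -20) - 605) = ((20 + 6*(-2))/(2*((6*(-2)))))*((-1 - 20 + 32 + 12*(-20)*32) - 605) = ((½)*(20 - 12)/(-12))*((-1 - 20 + 32 - 7680) - 605) = ((½)*(-1/12)*8)*(-7669 - 605) = -⅓*(-8274) = 2758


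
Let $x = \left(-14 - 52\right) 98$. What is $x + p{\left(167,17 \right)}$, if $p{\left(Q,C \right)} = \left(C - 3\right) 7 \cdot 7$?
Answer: $-5782$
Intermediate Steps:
$p{\left(Q,C \right)} = -147 + 49 C$ ($p{\left(Q,C \right)} = \left(-3 + C\right) 7 \cdot 7 = \left(-21 + 7 C\right) 7 = -147 + 49 C$)
$x = -6468$ ($x = \left(-66\right) 98 = -6468$)
$x + p{\left(167,17 \right)} = -6468 + \left(-147 + 49 \cdot 17\right) = -6468 + \left(-147 + 833\right) = -6468 + 686 = -5782$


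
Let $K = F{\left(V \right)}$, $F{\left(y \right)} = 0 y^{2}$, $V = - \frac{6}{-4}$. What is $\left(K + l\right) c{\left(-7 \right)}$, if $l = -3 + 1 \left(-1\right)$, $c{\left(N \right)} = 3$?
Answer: $-12$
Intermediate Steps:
$V = \frac{3}{2}$ ($V = \left(-6\right) \left(- \frac{1}{4}\right) = \frac{3}{2} \approx 1.5$)
$F{\left(y \right)} = 0$
$l = -4$ ($l = -3 - 1 = -4$)
$K = 0$
$\left(K + l\right) c{\left(-7 \right)} = \left(0 - 4\right) 3 = \left(-4\right) 3 = -12$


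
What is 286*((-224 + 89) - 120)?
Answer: -72930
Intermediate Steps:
286*((-224 + 89) - 120) = 286*(-135 - 120) = 286*(-255) = -72930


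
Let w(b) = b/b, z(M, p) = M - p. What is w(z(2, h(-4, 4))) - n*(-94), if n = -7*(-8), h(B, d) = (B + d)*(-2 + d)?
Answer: 5265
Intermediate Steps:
h(B, d) = (-2 + d)*(B + d)
n = 56
w(b) = 1
w(z(2, h(-4, 4))) - n*(-94) = 1 - 56*(-94) = 1 - 1*(-5264) = 1 + 5264 = 5265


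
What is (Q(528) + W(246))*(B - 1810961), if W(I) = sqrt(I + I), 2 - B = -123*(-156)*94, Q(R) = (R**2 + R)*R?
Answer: -533073981724416 - 7229262*sqrt(123) ≈ -5.3307e+14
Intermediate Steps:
Q(R) = R*(R + R**2) (Q(R) = (R + R**2)*R = R*(R + R**2))
B = -1803670 (B = 2 - (-123*(-156))*94 = 2 - 19188*94 = 2 - 1*1803672 = 2 - 1803672 = -1803670)
W(I) = sqrt(2)*sqrt(I) (W(I) = sqrt(2*I) = sqrt(2)*sqrt(I))
(Q(528) + W(246))*(B - 1810961) = (528**2*(1 + 528) + sqrt(2)*sqrt(246))*(-1803670 - 1810961) = (278784*529 + 2*sqrt(123))*(-3614631) = (147476736 + 2*sqrt(123))*(-3614631) = -533073981724416 - 7229262*sqrt(123)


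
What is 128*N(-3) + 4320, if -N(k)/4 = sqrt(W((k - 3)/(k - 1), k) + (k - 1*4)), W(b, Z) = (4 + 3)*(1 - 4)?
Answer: 4320 - 1024*I*sqrt(7) ≈ 4320.0 - 2709.3*I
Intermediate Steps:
W(b, Z) = -21 (W(b, Z) = 7*(-3) = -21)
N(k) = -4*sqrt(-25 + k) (N(k) = -4*sqrt(-21 + (k - 1*4)) = -4*sqrt(-21 + (k - 4)) = -4*sqrt(-21 + (-4 + k)) = -4*sqrt(-25 + k))
128*N(-3) + 4320 = 128*(-4*sqrt(-25 - 3)) + 4320 = 128*(-8*I*sqrt(7)) + 4320 = -1024*I*sqrt(7) + 4320 = 4320 - 1024*I*sqrt(7)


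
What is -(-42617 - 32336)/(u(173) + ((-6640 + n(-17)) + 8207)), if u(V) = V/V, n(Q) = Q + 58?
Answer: 74953/1609 ≈ 46.584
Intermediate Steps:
n(Q) = 58 + Q
u(V) = 1
-(-42617 - 32336)/(u(173) + ((-6640 + n(-17)) + 8207)) = -(-42617 - 32336)/(1 + ((-6640 + (58 - 17)) + 8207)) = -(-74953)/(1 + ((-6640 + 41) + 8207)) = -(-74953)/(1 + (-6599 + 8207)) = -(-74953)/(1 + 1608) = -(-74953)/1609 = -1*(-74953/1609) = 74953/1609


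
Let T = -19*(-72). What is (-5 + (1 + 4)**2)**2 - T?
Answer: -968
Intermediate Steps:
T = 1368
(-5 + (1 + 4)**2)**2 - T = (-5 + (1 + 4)**2)**2 - 1*1368 = (-5 + 5**2)**2 - 1368 = (-5 + 25)**2 - 1368 = 20**2 - 1368 = 400 - 1368 = -968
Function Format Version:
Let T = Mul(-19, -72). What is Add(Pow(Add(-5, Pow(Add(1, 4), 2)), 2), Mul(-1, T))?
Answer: -968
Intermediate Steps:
T = 1368
Add(Pow(Add(-5, Pow(Add(1, 4), 2)), 2), Mul(-1, T)) = Add(Pow(Add(-5, Pow(Add(1, 4), 2)), 2), Mul(-1, 1368)) = Add(Pow(Add(-5, Pow(5, 2)), 2), -1368) = Add(Pow(Add(-5, 25), 2), -1368) = Add(Pow(20, 2), -1368) = Add(400, -1368) = -968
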